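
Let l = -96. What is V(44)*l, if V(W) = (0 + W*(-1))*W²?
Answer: 8177664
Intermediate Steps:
V(W) = -W³ (V(W) = (0 - W)*W² = (-W)*W² = -W³)
V(44)*l = -1*44³*(-96) = -1*85184*(-96) = -85184*(-96) = 8177664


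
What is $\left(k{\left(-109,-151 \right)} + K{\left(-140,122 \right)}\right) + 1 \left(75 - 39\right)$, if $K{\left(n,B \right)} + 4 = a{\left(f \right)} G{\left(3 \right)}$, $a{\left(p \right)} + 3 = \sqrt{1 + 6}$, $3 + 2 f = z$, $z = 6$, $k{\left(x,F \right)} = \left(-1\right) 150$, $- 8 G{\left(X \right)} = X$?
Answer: $- \frac{935}{8} - \frac{3 \sqrt{7}}{8} \approx -117.87$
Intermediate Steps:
$G{\left(X \right)} = - \frac{X}{8}$
$k{\left(x,F \right)} = -150$
$f = \frac{3}{2}$ ($f = - \frac{3}{2} + \frac{1}{2} \cdot 6 = - \frac{3}{2} + 3 = \frac{3}{2} \approx 1.5$)
$a{\left(p \right)} = -3 + \sqrt{7}$ ($a{\left(p \right)} = -3 + \sqrt{1 + 6} = -3 + \sqrt{7}$)
$K{\left(n,B \right)} = - \frac{23}{8} - \frac{3 \sqrt{7}}{8}$ ($K{\left(n,B \right)} = -4 + \left(-3 + \sqrt{7}\right) \left(\left(- \frac{1}{8}\right) 3\right) = -4 + \left(-3 + \sqrt{7}\right) \left(- \frac{3}{8}\right) = -4 + \left(\frac{9}{8} - \frac{3 \sqrt{7}}{8}\right) = - \frac{23}{8} - \frac{3 \sqrt{7}}{8}$)
$\left(k{\left(-109,-151 \right)} + K{\left(-140,122 \right)}\right) + 1 \left(75 - 39\right) = \left(-150 - \left(\frac{23}{8} + \frac{3 \sqrt{7}}{8}\right)\right) + 1 \left(75 - 39\right) = \left(- \frac{1223}{8} - \frac{3 \sqrt{7}}{8}\right) + 1 \cdot 36 = \left(- \frac{1223}{8} - \frac{3 \sqrt{7}}{8}\right) + 36 = - \frac{935}{8} - \frac{3 \sqrt{7}}{8}$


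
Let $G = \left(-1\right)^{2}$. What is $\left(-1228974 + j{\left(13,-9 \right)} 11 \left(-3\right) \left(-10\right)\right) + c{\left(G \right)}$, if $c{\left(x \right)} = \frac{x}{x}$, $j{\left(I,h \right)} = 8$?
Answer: $-1226333$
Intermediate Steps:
$G = 1$
$c{\left(x \right)} = 1$
$\left(-1228974 + j{\left(13,-9 \right)} 11 \left(-3\right) \left(-10\right)\right) + c{\left(G \right)} = \left(-1228974 + 8 \cdot 11 \left(-3\right) \left(-10\right)\right) + 1 = \left(-1228974 + 8 \left(\left(-33\right) \left(-10\right)\right)\right) + 1 = \left(-1228974 + 8 \cdot 330\right) + 1 = \left(-1228974 + 2640\right) + 1 = -1226334 + 1 = -1226333$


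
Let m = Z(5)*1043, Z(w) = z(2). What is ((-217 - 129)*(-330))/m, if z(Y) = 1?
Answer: 114180/1043 ≈ 109.47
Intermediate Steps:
Z(w) = 1
m = 1043 (m = 1*1043 = 1043)
((-217 - 129)*(-330))/m = ((-217 - 129)*(-330))/1043 = -346*(-330)*(1/1043) = 114180*(1/1043) = 114180/1043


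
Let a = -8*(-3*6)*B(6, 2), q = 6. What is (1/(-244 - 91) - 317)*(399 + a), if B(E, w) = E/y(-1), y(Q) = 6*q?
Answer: -44920908/335 ≈ -1.3409e+5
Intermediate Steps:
y(Q) = 36 (y(Q) = 6*6 = 36)
B(E, w) = E/36
a = 24 (a = -8*(-3*6)*(1/36)*6 = -(-144)/6 = -8*(-3) = 24)
(1/(-244 - 91) - 317)*(399 + a) = (1/(-244 - 91) - 317)*(399 + 24) = (1/(-335) - 317)*423 = (-1/335 - 317)*423 = -106196/335*423 = -44920908/335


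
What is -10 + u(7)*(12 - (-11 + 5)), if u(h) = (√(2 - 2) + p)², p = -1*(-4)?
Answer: 278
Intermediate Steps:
p = 4
u(h) = 16 (u(h) = (√(2 - 2) + 4)² = (√0 + 4)² = (0 + 4)² = 4² = 16)
-10 + u(7)*(12 - (-11 + 5)) = -10 + 16*(12 - (-11 + 5)) = -10 + 16*(12 - 1*(-6)) = -10 + 16*(12 + 6) = -10 + 16*18 = -10 + 288 = 278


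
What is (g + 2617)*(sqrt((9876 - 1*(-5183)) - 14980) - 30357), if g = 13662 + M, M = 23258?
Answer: -1200224709 + 39537*sqrt(79) ≈ -1.1999e+9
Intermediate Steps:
g = 36920 (g = 13662 + 23258 = 36920)
(g + 2617)*(sqrt((9876 - 1*(-5183)) - 14980) - 30357) = (36920 + 2617)*(sqrt((9876 - 1*(-5183)) - 14980) - 30357) = 39537*(sqrt((9876 + 5183) - 14980) - 30357) = 39537*(sqrt(15059 - 14980) - 30357) = 39537*(sqrt(79) - 30357) = 39537*(-30357 + sqrt(79)) = -1200224709 + 39537*sqrt(79)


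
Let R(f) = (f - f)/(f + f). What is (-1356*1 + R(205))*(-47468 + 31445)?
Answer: 21727188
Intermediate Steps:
R(f) = 0 (R(f) = 0/((2*f)) = 0*(1/(2*f)) = 0)
(-1356*1 + R(205))*(-47468 + 31445) = (-1356*1 + 0)*(-47468 + 31445) = (-1356 + 0)*(-16023) = -1356*(-16023) = 21727188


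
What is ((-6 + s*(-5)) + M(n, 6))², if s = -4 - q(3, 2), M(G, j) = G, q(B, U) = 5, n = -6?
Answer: 1089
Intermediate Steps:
s = -9 (s = -4 - 1*5 = -4 - 5 = -9)
((-6 + s*(-5)) + M(n, 6))² = ((-6 - 9*(-5)) - 6)² = ((-6 + 45) - 6)² = (39 - 6)² = 33² = 1089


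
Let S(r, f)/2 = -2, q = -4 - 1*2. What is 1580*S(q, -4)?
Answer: -6320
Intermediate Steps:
q = -6 (q = -4 - 2 = -6)
S(r, f) = -4 (S(r, f) = 2*(-2) = -4)
1580*S(q, -4) = 1580*(-4) = -6320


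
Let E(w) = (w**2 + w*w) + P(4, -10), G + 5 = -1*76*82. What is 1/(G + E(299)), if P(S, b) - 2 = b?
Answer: 1/172557 ≈ 5.7952e-6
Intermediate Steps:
P(S, b) = 2 + b
G = -6237 (G = -5 - 1*76*82 = -5 - 76*82 = -5 - 6232 = -6237)
E(w) = -8 + 2*w**2 (E(w) = (w**2 + w*w) + (2 - 10) = (w**2 + w**2) - 8 = 2*w**2 - 8 = -8 + 2*w**2)
1/(G + E(299)) = 1/(-6237 + (-8 + 2*299**2)) = 1/(-6237 + (-8 + 2*89401)) = 1/(-6237 + (-8 + 178802)) = 1/(-6237 + 178794) = 1/172557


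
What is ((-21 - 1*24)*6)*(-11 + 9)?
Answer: 540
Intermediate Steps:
((-21 - 1*24)*6)*(-11 + 9) = ((-21 - 24)*6)*(-2) = -45*6*(-2) = -270*(-2) = 540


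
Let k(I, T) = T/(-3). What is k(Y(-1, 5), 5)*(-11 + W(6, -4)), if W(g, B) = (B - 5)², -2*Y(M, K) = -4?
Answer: -350/3 ≈ -116.67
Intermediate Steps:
Y(M, K) = 2 (Y(M, K) = -½*(-4) = 2)
W(g, B) = (-5 + B)²
k(I, T) = -T/3 (k(I, T) = T*(-⅓) = -T/3)
k(Y(-1, 5), 5)*(-11 + W(6, -4)) = (-⅓*5)*(-11 + (-5 - 4)²) = -5*(-11 + (-9)²)/3 = -5*(-11 + 81)/3 = -5/3*70 = -350/3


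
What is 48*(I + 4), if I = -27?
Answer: -1104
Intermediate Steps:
48*(I + 4) = 48*(-27 + 4) = 48*(-23) = -1104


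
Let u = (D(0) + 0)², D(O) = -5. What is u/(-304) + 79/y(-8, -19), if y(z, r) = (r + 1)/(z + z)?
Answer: 191903/2736 ≈ 70.140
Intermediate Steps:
y(z, r) = (1 + r)/(2*z) (y(z, r) = (1 + r)/((2*z)) = (1 + r)*(1/(2*z)) = (1 + r)/(2*z))
u = 25 (u = (-5 + 0)² = (-5)² = 25)
u/(-304) + 79/y(-8, -19) = 25/(-304) + 79/(((½)*(1 - 19)/(-8))) = 25*(-1/304) + 79/(((½)*(-⅛)*(-18))) = -25/304 + 79/(9/8) = -25/304 + 79*(8/9) = -25/304 + 632/9 = 191903/2736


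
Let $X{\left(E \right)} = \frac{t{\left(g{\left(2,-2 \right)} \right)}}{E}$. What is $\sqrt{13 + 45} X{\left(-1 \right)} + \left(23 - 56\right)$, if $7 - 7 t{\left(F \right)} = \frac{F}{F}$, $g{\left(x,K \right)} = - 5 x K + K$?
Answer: $-33 - \frac{6 \sqrt{58}}{7} \approx -39.528$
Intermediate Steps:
$g{\left(x,K \right)} = K - 5 K x$ ($g{\left(x,K \right)} = - 5 K x + K = K - 5 K x$)
$t{\left(F \right)} = \frac{6}{7}$ ($t{\left(F \right)} = 1 - \frac{F \frac{1}{F}}{7} = 1 - \frac{1}{7} = \frac{6}{7}$)
$X{\left(E \right)} = \frac{6}{7 E}$
$\sqrt{13 + 45} X{\left(-1 \right)} + \left(23 - 56\right) = \sqrt{13 + 45} \frac{6}{7 \left(-1\right)} + \left(23 - 56\right) = \sqrt{58} \cdot \frac{6}{7} \left(-1\right) + \left(23 - 56\right) = \sqrt{58} \left(- \frac{6}{7}\right) - 33 = - \frac{6 \sqrt{58}}{7} - 33 = -33 - \frac{6 \sqrt{58}}{7}$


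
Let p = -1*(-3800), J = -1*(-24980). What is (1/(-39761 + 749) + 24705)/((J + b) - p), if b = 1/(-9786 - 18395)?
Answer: 27160607106079/23285232063948 ≈ 1.1664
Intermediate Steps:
J = 24980
b = -1/28181 (b = 1/(-28181) = -1/28181 ≈ -3.5485e-5)
p = 3800
(1/(-39761 + 749) + 24705)/((J + b) - p) = (1/(-39761 + 749) + 24705)/((24980 - 1/28181) - 1*3800) = (1/(-39012) + 24705)/(703961379/28181 - 3800) = (-1/39012 + 24705)/(596873579/28181) = (963791459/39012)*(28181/596873579) = 27160607106079/23285232063948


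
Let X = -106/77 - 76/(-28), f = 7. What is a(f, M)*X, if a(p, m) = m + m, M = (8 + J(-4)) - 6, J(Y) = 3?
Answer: 1030/77 ≈ 13.377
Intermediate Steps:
X = 103/77 (X = -106*1/77 - 76*(-1/28) = -106/77 + 19/7 = 103/77 ≈ 1.3377)
M = 5 (M = (8 + 3) - 6 = 11 - 6 = 5)
a(p, m) = 2*m
a(f, M)*X = (2*5)*(103/77) = 10*(103/77) = 1030/77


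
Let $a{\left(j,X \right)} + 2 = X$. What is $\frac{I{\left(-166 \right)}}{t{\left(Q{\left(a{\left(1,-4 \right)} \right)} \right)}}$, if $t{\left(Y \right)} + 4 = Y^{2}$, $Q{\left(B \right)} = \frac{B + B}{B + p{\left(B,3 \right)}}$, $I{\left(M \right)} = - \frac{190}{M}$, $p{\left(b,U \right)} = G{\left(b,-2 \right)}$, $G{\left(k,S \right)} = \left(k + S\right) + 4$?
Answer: $- \frac{2375}{5312} \approx -0.4471$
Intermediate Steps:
$G{\left(k,S \right)} = 4 + S + k$ ($G{\left(k,S \right)} = \left(S + k\right) + 4 = 4 + S + k$)
$a{\left(j,X \right)} = -2 + X$
$p{\left(b,U \right)} = 2 + b$ ($p{\left(b,U \right)} = 4 - 2 + b = 2 + b$)
$Q{\left(B \right)} = \frac{2 B}{2 + 2 B}$ ($Q{\left(B \right)} = \frac{B + B}{B + \left(2 + B\right)} = \frac{2 B}{2 + 2 B}$)
$t{\left(Y \right)} = -4 + Y^{2}$
$\frac{I{\left(-166 \right)}}{t{\left(Q{\left(a{\left(1,-4 \right)} \right)} \right)}} = \frac{\left(-190\right) \frac{1}{-166}}{-4 + \left(\frac{-2 - 4}{1 - 6}\right)^{2}} = \frac{\left(-190\right) \left(- \frac{1}{166}\right)}{-4 + \left(- \frac{6}{1 - 6}\right)^{2}} = \frac{95}{83 \left(-4 + \left(- \frac{6}{-5}\right)^{2}\right)} = \frac{95}{83 \left(-4 + \left(\left(-6\right) \left(- \frac{1}{5}\right)\right)^{2}\right)} = \frac{95}{83 \left(-4 + \left(\frac{6}{5}\right)^{2}\right)} = \frac{95}{83 \left(-4 + \frac{36}{25}\right)} = \frac{95}{83 \left(- \frac{64}{25}\right)} = \frac{95}{83} \left(- \frac{25}{64}\right) = - \frac{2375}{5312}$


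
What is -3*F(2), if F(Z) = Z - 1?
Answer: -3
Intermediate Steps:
F(Z) = -1 + Z
-3*F(2) = -3*(-1 + 2) = -3*1 = -3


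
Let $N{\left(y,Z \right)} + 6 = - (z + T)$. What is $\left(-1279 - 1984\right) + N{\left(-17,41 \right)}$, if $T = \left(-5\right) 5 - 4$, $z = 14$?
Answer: $-3254$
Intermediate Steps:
$T = -29$ ($T = -25 - 4 = -29$)
$N{\left(y,Z \right)} = 9$ ($N{\left(y,Z \right)} = -6 - \left(14 - 29\right) = -6 - -15 = -6 + 15 = 9$)
$\left(-1279 - 1984\right) + N{\left(-17,41 \right)} = \left(-1279 - 1984\right) + 9 = -3263 + 9 = -3254$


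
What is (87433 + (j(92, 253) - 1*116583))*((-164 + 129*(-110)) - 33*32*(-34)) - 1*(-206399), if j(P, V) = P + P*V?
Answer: -124395701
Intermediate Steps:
(87433 + (j(92, 253) - 1*116583))*((-164 + 129*(-110)) - 33*32*(-34)) - 1*(-206399) = (87433 + (92*(1 + 253) - 1*116583))*((-164 + 129*(-110)) - 33*32*(-34)) - 1*(-206399) = (87433 + (92*254 - 116583))*((-164 - 14190) - 1056*(-34)) + 206399 = (87433 + (23368 - 116583))*(-14354 + 35904) + 206399 = (87433 - 93215)*21550 + 206399 = -5782*21550 + 206399 = -124602100 + 206399 = -124395701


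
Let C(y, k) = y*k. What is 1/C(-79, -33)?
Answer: 1/2607 ≈ 0.00038358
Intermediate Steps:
C(y, k) = k*y
1/C(-79, -33) = 1/(-33*(-79)) = 1/2607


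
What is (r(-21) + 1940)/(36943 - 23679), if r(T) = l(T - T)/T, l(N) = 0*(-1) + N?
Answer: 485/3316 ≈ 0.14626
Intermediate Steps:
l(N) = N (l(N) = 0 + N = N)
r(T) = 0 (r(T) = (T - T)/T = 0/T = 0)
(r(-21) + 1940)/(36943 - 23679) = (0 + 1940)/(36943 - 23679) = 1940/13264 = 1940*(1/13264) = 485/3316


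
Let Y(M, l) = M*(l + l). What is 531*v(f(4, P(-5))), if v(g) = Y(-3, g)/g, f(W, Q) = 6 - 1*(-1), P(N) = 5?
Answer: -3186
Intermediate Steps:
f(W, Q) = 7 (f(W, Q) = 6 + 1 = 7)
Y(M, l) = 2*M*l (Y(M, l) = M*(2*l) = 2*M*l)
v(g) = -6 (v(g) = (2*(-3)*g)/g = (-6*g)/g = -6)
531*v(f(4, P(-5))) = 531*(-6) = -3186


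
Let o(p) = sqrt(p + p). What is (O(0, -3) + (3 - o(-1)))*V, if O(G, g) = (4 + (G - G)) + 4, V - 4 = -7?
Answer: -33 + 3*I*sqrt(2) ≈ -33.0 + 4.2426*I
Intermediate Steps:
V = -3 (V = 4 - 7 = -3)
o(p) = sqrt(2)*sqrt(p) (o(p) = sqrt(2*p) = sqrt(2)*sqrt(p))
O(G, g) = 8 (O(G, g) = (4 + 0) + 4 = 4 + 4 = 8)
(O(0, -3) + (3 - o(-1)))*V = (8 + (3 - sqrt(2)*sqrt(-1)))*(-3) = (8 + (3 - sqrt(2)*I))*(-3) = (8 + (3 - I*sqrt(2)))*(-3) = (11 - I*sqrt(2))*(-3) = -33 + 3*I*sqrt(2)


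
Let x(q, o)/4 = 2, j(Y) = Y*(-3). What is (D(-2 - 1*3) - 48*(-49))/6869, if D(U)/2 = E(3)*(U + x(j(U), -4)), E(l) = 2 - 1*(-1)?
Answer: 2370/6869 ≈ 0.34503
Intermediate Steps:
j(Y) = -3*Y
x(q, o) = 8 (x(q, o) = 4*2 = 8)
E(l) = 3 (E(l) = 2 + 1 = 3)
D(U) = 48 + 6*U (D(U) = 2*(3*(U + 8)) = 2*(3*(8 + U)) = 2*(24 + 3*U) = 48 + 6*U)
(D(-2 - 1*3) - 48*(-49))/6869 = ((48 + 6*(-2 - 1*3)) - 48*(-49))/6869 = ((48 + 6*(-2 - 3)) + 2352)*(1/6869) = ((48 + 6*(-5)) + 2352)*(1/6869) = ((48 - 30) + 2352)*(1/6869) = (18 + 2352)*(1/6869) = 2370*(1/6869) = 2370/6869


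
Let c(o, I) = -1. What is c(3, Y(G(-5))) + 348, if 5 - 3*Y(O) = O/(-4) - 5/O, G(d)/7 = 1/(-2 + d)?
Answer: 347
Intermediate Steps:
G(d) = 7/(-2 + d)
Y(O) = 5/3 + O/12 + 5/(3*O) (Y(O) = 5/3 - (O/(-4) - 5/O)/3 = 5/3 - (O*(-¼) - 5/O)/3 = 5/3 - (-O/4 - 5/O)/3 = 5/3 - (-5/O - O/4)/3 = 5/3 + (O/12 + 5/(3*O)) = 5/3 + O/12 + 5/(3*O))
c(3, Y(G(-5))) + 348 = -1 + 348 = 347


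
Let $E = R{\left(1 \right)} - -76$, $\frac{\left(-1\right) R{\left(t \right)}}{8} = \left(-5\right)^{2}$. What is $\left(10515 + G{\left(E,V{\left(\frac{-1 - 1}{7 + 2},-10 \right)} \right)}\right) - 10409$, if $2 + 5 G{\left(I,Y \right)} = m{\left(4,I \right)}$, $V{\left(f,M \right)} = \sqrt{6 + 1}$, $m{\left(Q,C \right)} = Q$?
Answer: $\frac{532}{5} \approx 106.4$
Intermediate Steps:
$R{\left(t \right)} = -200$ ($R{\left(t \right)} = - 8 \left(-5\right)^{2} = \left(-8\right) 25 = -200$)
$E = -124$ ($E = -200 - -76 = -200 + 76 = -124$)
$V{\left(f,M \right)} = \sqrt{7}$
$G{\left(I,Y \right)} = \frac{2}{5}$ ($G{\left(I,Y \right)} = - \frac{2}{5} + \frac{1}{5} \cdot 4 = - \frac{2}{5} + \frac{4}{5} = \frac{2}{5}$)
$\left(10515 + G{\left(E,V{\left(\frac{-1 - 1}{7 + 2},-10 \right)} \right)}\right) - 10409 = \left(10515 + \frac{2}{5}\right) - 10409 = \frac{52577}{5} - 10409 = \frac{532}{5}$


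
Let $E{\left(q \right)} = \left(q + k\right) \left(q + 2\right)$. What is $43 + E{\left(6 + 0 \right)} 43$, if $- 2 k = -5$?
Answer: $2967$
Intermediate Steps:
$k = \frac{5}{2}$ ($k = \left(- \frac{1}{2}\right) \left(-5\right) = \frac{5}{2} \approx 2.5$)
$E{\left(q \right)} = \left(2 + q\right) \left(\frac{5}{2} + q\right)$ ($E{\left(q \right)} = \left(q + \frac{5}{2}\right) \left(q + 2\right) = \left(\frac{5}{2} + q\right) \left(2 + q\right) = \left(2 + q\right) \left(\frac{5}{2} + q\right)$)
$43 + E{\left(6 + 0 \right)} 43 = 43 + \left(5 + \left(6 + 0\right)^{2} + \frac{9 \left(6 + 0\right)}{2}\right) 43 = 43 + \left(5 + 6^{2} + \frac{9}{2} \cdot 6\right) 43 = 43 + \left(5 + 36 + 27\right) 43 = 43 + 68 \cdot 43 = 43 + 2924 = 2967$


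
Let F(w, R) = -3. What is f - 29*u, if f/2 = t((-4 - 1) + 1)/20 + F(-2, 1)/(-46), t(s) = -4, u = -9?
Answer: 29984/115 ≈ 260.73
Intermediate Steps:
f = -31/115 (f = 2*(-4/20 - 3/(-46)) = 2*(-4*1/20 - 3*(-1/46)) = 2*(-⅕ + 3/46) = 2*(-31/230) = -31/115 ≈ -0.26957)
f - 29*u = -31/115 - 29*(-9) = -31/115 + 261 = 29984/115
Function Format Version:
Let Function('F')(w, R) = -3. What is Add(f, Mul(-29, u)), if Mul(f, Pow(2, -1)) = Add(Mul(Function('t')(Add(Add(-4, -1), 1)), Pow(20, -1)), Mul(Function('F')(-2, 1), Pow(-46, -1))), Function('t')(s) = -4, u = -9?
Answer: Rational(29984, 115) ≈ 260.73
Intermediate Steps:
f = Rational(-31, 115) (f = Mul(2, Add(Mul(-4, Pow(20, -1)), Mul(-3, Pow(-46, -1)))) = Mul(2, Add(Mul(-4, Rational(1, 20)), Mul(-3, Rational(-1, 46)))) = Mul(2, Add(Rational(-1, 5), Rational(3, 46))) = Mul(2, Rational(-31, 230)) = Rational(-31, 115) ≈ -0.26957)
Add(f, Mul(-29, u)) = Add(Rational(-31, 115), Mul(-29, -9)) = Add(Rational(-31, 115), 261) = Rational(29984, 115)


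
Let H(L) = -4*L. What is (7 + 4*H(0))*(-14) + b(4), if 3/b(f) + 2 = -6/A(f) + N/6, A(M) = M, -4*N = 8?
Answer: -2272/23 ≈ -98.783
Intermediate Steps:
N = -2 (N = -1/4*8 = -2)
b(f) = 3/(-7/3 - 6/f) (b(f) = 3/(-2 + (-6/f - 2/6)) = 3/(-2 + (-6/f - 2*1/6)) = 3/(-2 + (-6/f - 1/3)) = 3/(-2 + (-1/3 - 6/f)) = 3/(-7/3 - 6/f))
(7 + 4*H(0))*(-14) + b(4) = (7 + 4*(-4*0))*(-14) - 9*4/(18 + 7*4) = (7 + 4*0)*(-14) - 9*4/(18 + 28) = (7 + 0)*(-14) - 9*4/46 = 7*(-14) - 9*4*1/46 = -98 - 18/23 = -2272/23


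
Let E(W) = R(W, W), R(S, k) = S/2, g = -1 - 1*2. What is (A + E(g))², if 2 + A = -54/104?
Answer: 43681/2704 ≈ 16.154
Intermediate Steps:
g = -3 (g = -1 - 2 = -3)
R(S, k) = S/2 (R(S, k) = S*(½) = S/2)
A = -131/52 (A = -2 - 54/104 = -2 - 54*1/104 = -2 - 27/52 = -131/52 ≈ -2.5192)
E(W) = W/2
(A + E(g))² = (-131/52 + (½)*(-3))² = (-131/52 - 3/2)² = (-209/52)² = 43681/2704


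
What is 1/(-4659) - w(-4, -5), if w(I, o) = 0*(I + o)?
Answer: -1/4659 ≈ -0.00021464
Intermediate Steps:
w(I, o) = 0
1/(-4659) - w(-4, -5) = 1/(-4659) - 1*0 = -1/4659 + 0 = -1/4659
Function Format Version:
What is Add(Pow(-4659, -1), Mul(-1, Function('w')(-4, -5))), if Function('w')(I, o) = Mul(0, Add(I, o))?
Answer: Rational(-1, 4659) ≈ -0.00021464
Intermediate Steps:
Function('w')(I, o) = 0
Add(Pow(-4659, -1), Mul(-1, Function('w')(-4, -5))) = Add(Pow(-4659, -1), Mul(-1, 0)) = Add(Rational(-1, 4659), 0) = Rational(-1, 4659)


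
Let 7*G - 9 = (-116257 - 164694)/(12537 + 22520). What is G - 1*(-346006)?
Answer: 7719050996/22309 ≈ 3.4601e+5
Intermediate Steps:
G = 3142/22309 (G = 9/7 + ((-116257 - 164694)/(12537 + 22520))/7 = 9/7 + (-280951/35057)/7 = 9/7 + (-280951*1/35057)/7 = 9/7 + (⅐)*(-25541/3187) = 9/7 - 25541/22309 = 3142/22309 ≈ 0.14084)
G - 1*(-346006) = 3142/22309 - 1*(-346006) = 3142/22309 + 346006 = 7719050996/22309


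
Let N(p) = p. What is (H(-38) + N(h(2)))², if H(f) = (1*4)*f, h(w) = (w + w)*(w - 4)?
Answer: 25600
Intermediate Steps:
h(w) = 2*w*(-4 + w) (h(w) = (2*w)*(-4 + w) = 2*w*(-4 + w))
H(f) = 4*f
(H(-38) + N(h(2)))² = (4*(-38) + 2*2*(-4 + 2))² = (-152 + 2*2*(-2))² = (-152 - 8)² = (-160)² = 25600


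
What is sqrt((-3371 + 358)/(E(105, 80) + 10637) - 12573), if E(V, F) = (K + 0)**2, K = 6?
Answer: I*sqrt(1432259414066)/10673 ≈ 112.13*I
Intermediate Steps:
E(V, F) = 36 (E(V, F) = (6 + 0)**2 = 6**2 = 36)
sqrt((-3371 + 358)/(E(105, 80) + 10637) - 12573) = sqrt((-3371 + 358)/(36 + 10637) - 12573) = sqrt(-3013/10673 - 12573) = sqrt(-134194642/10673) = I*sqrt(1432259414066)/10673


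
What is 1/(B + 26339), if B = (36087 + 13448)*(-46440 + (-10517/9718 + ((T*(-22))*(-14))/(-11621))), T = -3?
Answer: -112932878/259794037124956933 ≈ -4.3470e-10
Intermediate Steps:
B = -259797011664030575/112932878 (B = (36087 + 13448)*(-46440 + (-10517/9718 + (-3*(-22)*(-14))/(-11621))) = 49535*(-46440 + (-10517*1/9718 + (66*(-14))*(-1/11621))) = 49535*(-46440 + (-10517/9718 - 924*(-1/11621))) = 49535*(-46440 + (-10517/9718 + 924/11621)) = 49535*(-46440 - 113238625/112932878) = 49535*(-5244716092945/112932878) = -259797011664030575/112932878 ≈ -2.3005e+9)
1/(B + 26339) = 1/(-259797011664030575/112932878 + 26339) = 1/(-259794037124956933/112932878) = -112932878/259794037124956933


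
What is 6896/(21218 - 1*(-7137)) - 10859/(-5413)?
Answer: 345234993/153485615 ≈ 2.2493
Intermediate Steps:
6896/(21218 - 1*(-7137)) - 10859/(-5413) = 6896/(21218 + 7137) - 10859*(-1/5413) = 6896/28355 + 10859/5413 = 345234993/153485615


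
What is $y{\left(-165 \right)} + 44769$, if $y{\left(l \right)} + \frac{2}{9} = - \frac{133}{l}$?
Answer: $\frac{22160944}{495} \approx 44770.0$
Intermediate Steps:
$y{\left(l \right)} = - \frac{2}{9} - \frac{133}{l}$
$y{\left(-165 \right)} + 44769 = \left(- \frac{2}{9} - \frac{133}{-165}\right) + 44769 = \left(- \frac{2}{9} - - \frac{133}{165}\right) + 44769 = \left(- \frac{2}{9} + \frac{133}{165}\right) + 44769 = \frac{289}{495} + 44769 = \frac{22160944}{495}$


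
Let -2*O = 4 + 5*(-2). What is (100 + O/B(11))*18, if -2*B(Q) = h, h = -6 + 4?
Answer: 1854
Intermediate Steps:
h = -2
B(Q) = 1 (B(Q) = -½*(-2) = 1)
O = 3 (O = -(4 + 5*(-2))/2 = -(4 - 10)/2 = -½*(-6) = 3)
(100 + O/B(11))*18 = (100 + 3/1)*18 = (100 + 3*1)*18 = (100 + 3)*18 = 103*18 = 1854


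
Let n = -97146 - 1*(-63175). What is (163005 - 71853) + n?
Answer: 57181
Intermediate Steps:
n = -33971 (n = -97146 + 63175 = -33971)
(163005 - 71853) + n = (163005 - 71853) - 33971 = 91152 - 33971 = 57181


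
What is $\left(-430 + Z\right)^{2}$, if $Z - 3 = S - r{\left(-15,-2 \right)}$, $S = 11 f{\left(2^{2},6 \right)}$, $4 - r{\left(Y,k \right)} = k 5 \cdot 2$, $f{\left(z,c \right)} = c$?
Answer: $148225$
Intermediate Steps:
$r{\left(Y,k \right)} = 4 - 10 k$ ($r{\left(Y,k \right)} = 4 - k 5 \cdot 2 = 4 - 5 k 2 = 4 - 10 k$)
$S = 66$ ($S = 11 \cdot 6 = 66$)
$Z = 45$ ($Z = 3 + \left(66 - \left(4 - -20\right)\right) = 3 + \left(66 - \left(4 + 20\right)\right) = 3 + \left(66 - 24\right) = 3 + 42 = 45$)
$\left(-430 + Z\right)^{2} = \left(-430 + 45\right)^{2} = \left(-385\right)^{2} = 148225$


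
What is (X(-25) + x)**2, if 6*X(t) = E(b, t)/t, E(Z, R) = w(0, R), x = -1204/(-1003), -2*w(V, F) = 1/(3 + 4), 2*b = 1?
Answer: 6397879536409/4436499690000 ≈ 1.4421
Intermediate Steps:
b = 1/2 (b = (1/2)*1 = 1/2 ≈ 0.50000)
w(V, F) = -1/14 (w(V, F) = -1/(2*(3 + 4)) = -1/2/7 = -1/2*1/7 = -1/14)
x = 1204/1003 (x = -1204*(-1/1003) = 1204/1003 ≈ 1.2004)
E(Z, R) = -1/14
X(t) = -1/(84*t) (X(t) = (-1/(14*t))/6 = -1/(84*t))
(X(-25) + x)**2 = (-1/84/(-25) + 1204/1003)**2 = (-1/84*(-1/25) + 1204/1003)**2 = (1/2100 + 1204/1003)**2 = (2529403/2106300)**2 = 6397879536409/4436499690000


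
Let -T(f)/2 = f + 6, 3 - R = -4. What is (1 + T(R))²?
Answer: 625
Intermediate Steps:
R = 7 (R = 3 - 1*(-4) = 3 + 4 = 7)
T(f) = -12 - 2*f (T(f) = -2*(f + 6) = -2*(6 + f) = -12 - 2*f)
(1 + T(R))² = (1 + (-12 - 2*7))² = (1 + (-12 - 14))² = (1 - 26)² = (-25)² = 625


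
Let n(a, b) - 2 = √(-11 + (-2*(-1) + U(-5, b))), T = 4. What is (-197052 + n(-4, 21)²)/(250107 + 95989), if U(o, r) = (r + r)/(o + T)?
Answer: -197099/346096 + I*√51/86524 ≈ -0.56949 + 8.2537e-5*I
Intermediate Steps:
U(o, r) = 2*r/(4 + o) (U(o, r) = (r + r)/(o + 4) = (2*r)/(4 + o) = 2*r/(4 + o))
n(a, b) = 2 + √(-9 - 2*b) (n(a, b) = 2 + √(-11 + (-2*(-1) + 2*b/(4 - 5))) = 2 + √(-11 + (2 + 2*b/(-1))) = 2 + √(-11 + (2 + 2*b*(-1))) = 2 + √(-11 + (2 - 2*b)) = 2 + √(-9 - 2*b))
(-197052 + n(-4, 21)²)/(250107 + 95989) = (-197052 + (2 + √(-9 - 2*21))²)/(250107 + 95989) = (-197052 + (2 + √(-9 - 42))²)/346096 = (-197052 + (2 + √(-51))²)*(1/346096) = (-197052 + (2 + I*√51)²)*(1/346096) = -49263/86524 + (2 + I*√51)²/346096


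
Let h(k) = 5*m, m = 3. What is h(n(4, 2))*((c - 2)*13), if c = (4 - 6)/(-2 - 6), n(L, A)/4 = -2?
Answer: -1365/4 ≈ -341.25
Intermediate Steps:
n(L, A) = -8 (n(L, A) = 4*(-2) = -8)
c = ¼ (c = -2/(-8) = -2*(-⅛) = ¼ ≈ 0.25000)
h(k) = 15 (h(k) = 5*3 = 15)
h(n(4, 2))*((c - 2)*13) = 15*((¼ - 2)*13) = 15*(-7/4*13) = 15*(-91/4) = -1365/4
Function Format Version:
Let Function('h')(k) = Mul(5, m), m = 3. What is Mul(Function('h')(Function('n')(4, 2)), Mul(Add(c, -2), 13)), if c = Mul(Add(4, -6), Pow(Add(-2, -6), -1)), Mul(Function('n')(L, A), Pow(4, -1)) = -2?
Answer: Rational(-1365, 4) ≈ -341.25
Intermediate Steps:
Function('n')(L, A) = -8 (Function('n')(L, A) = Mul(4, -2) = -8)
c = Rational(1, 4) (c = Mul(-2, Pow(-8, -1)) = Mul(-2, Rational(-1, 8)) = Rational(1, 4) ≈ 0.25000)
Function('h')(k) = 15 (Function('h')(k) = Mul(5, 3) = 15)
Mul(Function('h')(Function('n')(4, 2)), Mul(Add(c, -2), 13)) = Mul(15, Mul(Add(Rational(1, 4), -2), 13)) = Mul(15, Mul(Rational(-7, 4), 13)) = Mul(15, Rational(-91, 4)) = Rational(-1365, 4)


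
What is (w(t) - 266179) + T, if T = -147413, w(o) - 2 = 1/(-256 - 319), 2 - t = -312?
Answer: -237814251/575 ≈ -4.1359e+5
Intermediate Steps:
t = 314 (t = 2 - 1*(-312) = 2 + 312 = 314)
w(o) = 1149/575 (w(o) = 2 + 1/(-256 - 319) = 2 + 1/(-575) = 2 - 1/575 = 1149/575)
(w(t) - 266179) + T = (1149/575 - 266179) - 147413 = -153051776/575 - 147413 = -237814251/575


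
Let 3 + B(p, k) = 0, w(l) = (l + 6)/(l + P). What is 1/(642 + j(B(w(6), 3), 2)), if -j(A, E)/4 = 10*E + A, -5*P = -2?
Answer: 1/574 ≈ 0.0017422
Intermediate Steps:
P = ⅖ (P = -⅕*(-2) = ⅖ ≈ 0.40000)
w(l) = (6 + l)/(⅖ + l) (w(l) = (l + 6)/(l + ⅖) = (6 + l)/(⅖ + l))
B(p, k) = -3 (B(p, k) = -3 + 0 = -3)
j(A, E) = -40*E - 4*A (j(A, E) = -4*(10*E + A) = -4*(A + 10*E) = -40*E - 4*A)
1/(642 + j(B(w(6), 3), 2)) = 1/(642 + (-40*2 - 4*(-3))) = 1/(642 + (-80 + 12)) = 1/(642 - 68) = 1/574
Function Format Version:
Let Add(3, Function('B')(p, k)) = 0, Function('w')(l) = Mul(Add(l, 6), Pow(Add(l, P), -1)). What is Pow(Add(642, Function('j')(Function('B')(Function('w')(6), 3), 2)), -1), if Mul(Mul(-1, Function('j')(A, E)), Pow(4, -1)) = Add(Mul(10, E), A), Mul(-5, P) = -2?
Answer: Rational(1, 574) ≈ 0.0017422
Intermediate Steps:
P = Rational(2, 5) (P = Mul(Rational(-1, 5), -2) = Rational(2, 5) ≈ 0.40000)
Function('w')(l) = Mul(Pow(Add(Rational(2, 5), l), -1), Add(6, l)) (Function('w')(l) = Mul(Add(l, 6), Pow(Add(l, Rational(2, 5)), -1)) = Mul(Add(6, l), Pow(Add(Rational(2, 5), l), -1)) = Mul(Pow(Add(Rational(2, 5), l), -1), Add(6, l)))
Function('B')(p, k) = -3 (Function('B')(p, k) = Add(-3, 0) = -3)
Function('j')(A, E) = Add(Mul(-40, E), Mul(-4, A)) (Function('j')(A, E) = Mul(-4, Add(Mul(10, E), A)) = Mul(-4, Add(A, Mul(10, E))) = Add(Mul(-40, E), Mul(-4, A)))
Pow(Add(642, Function('j')(Function('B')(Function('w')(6), 3), 2)), -1) = Pow(Add(642, Add(Mul(-40, 2), Mul(-4, -3))), -1) = Pow(Add(642, Add(-80, 12)), -1) = Pow(Add(642, -68), -1) = Pow(574, -1) = Rational(1, 574)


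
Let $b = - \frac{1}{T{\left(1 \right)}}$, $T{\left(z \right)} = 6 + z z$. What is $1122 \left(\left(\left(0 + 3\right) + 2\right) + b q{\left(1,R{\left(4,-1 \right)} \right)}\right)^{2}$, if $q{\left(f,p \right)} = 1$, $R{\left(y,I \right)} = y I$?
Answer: $\frac{1297032}{49} \approx 26470.0$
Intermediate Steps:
$R{\left(y,I \right)} = I y$
$T{\left(z \right)} = 6 + z^{2}$
$b = - \frac{1}{7}$ ($b = - \frac{1}{6 + 1^{2}} = - \frac{1}{6 + 1} = - \frac{1}{7} \approx -0.14286$)
$1122 \left(\left(\left(0 + 3\right) + 2\right) + b q{\left(1,R{\left(4,-1 \right)} \right)}\right)^{2} = 1122 \left(\left(\left(0 + 3\right) + 2\right) - \frac{1}{7}\right)^{2} = 1122 \left(\left(3 + 2\right) - \frac{1}{7}\right)^{2} = 1122 \left(5 - \frac{1}{7}\right)^{2} = 1122 \left(\frac{34}{7}\right)^{2} = 1122 \cdot \frac{1156}{49} = \frac{1297032}{49}$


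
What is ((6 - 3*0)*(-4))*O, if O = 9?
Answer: -216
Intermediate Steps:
((6 - 3*0)*(-4))*O = ((6 - 3*0)*(-4))*9 = ((6 + 0)*(-4))*9 = (6*(-4))*9 = -24*9 = -216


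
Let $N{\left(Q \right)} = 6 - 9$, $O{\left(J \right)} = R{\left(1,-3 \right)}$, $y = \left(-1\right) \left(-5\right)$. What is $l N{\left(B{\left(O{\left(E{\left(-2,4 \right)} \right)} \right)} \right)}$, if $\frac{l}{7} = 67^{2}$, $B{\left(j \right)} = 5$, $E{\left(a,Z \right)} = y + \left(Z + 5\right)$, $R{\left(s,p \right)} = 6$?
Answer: $-94269$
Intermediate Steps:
$y = 5$
$E{\left(a,Z \right)} = 10 + Z$ ($E{\left(a,Z \right)} = 5 + \left(Z + 5\right) = 5 + \left(5 + Z\right) = 10 + Z$)
$O{\left(J \right)} = 6$
$l = 31423$ ($l = 7 \cdot 67^{2} = 7 \cdot 4489 = 31423$)
$N{\left(Q \right)} = -3$ ($N{\left(Q \right)} = 6 - 9 = -3$)
$l N{\left(B{\left(O{\left(E{\left(-2,4 \right)} \right)} \right)} \right)} = 31423 \left(-3\right) = -94269$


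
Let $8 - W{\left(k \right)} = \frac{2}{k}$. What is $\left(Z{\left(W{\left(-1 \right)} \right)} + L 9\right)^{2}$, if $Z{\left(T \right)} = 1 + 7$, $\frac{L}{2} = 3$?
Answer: $3844$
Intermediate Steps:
$L = 6$ ($L = 2 \cdot 3 = 6$)
$W{\left(k \right)} = 8 - \frac{2}{k}$
$Z{\left(T \right)} = 8$
$\left(Z{\left(W{\left(-1 \right)} \right)} + L 9\right)^{2} = \left(8 + 6 \cdot 9\right)^{2} = \left(8 + 54\right)^{2} = 62^{2} = 3844$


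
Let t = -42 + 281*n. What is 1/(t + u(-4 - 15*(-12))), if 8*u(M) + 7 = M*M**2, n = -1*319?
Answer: 8/4734321 ≈ 1.6898e-6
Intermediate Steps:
n = -319
t = -89681 (t = -42 + 281*(-319) = -42 - 89639 = -89681)
u(M) = -7/8 + M**3/8 (u(M) = -7/8 + (M*M**2)/8 = -7/8 + M**3/8)
1/(t + u(-4 - 15*(-12))) = 1/(-89681 + (-7/8 + (-4 - 15*(-12))**3/8)) = 1/(-89681 + (-7/8 + (-4 + 180)**3/8)) = 1/(-89681 + (-7/8 + (1/8)*176**3)) = 1/(-89681 + (-7/8 + (1/8)*5451776)) = 1/(-89681 + (-7/8 + 681472)) = 1/(-89681 + 5451769/8) = 1/(4734321/8) = 8/4734321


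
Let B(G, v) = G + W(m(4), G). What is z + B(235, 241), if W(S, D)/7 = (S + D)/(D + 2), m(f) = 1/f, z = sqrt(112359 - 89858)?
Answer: 229367/948 + sqrt(22501) ≈ 391.95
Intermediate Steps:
z = sqrt(22501) ≈ 150.00
W(S, D) = 7*(D + S)/(2 + D) (W(S, D) = 7*((S + D)/(D + 2)) = 7*((D + S)/(2 + D)) = 7*(D + S)/(2 + D))
B(G, v) = G + 7*(1/4 + G)/(2 + G) (B(G, v) = G + 7*(G + 1/4)/(2 + G) = G + 7*(1/4 + G)/(2 + G))
z + B(235, 241) = sqrt(22501) + (7/4 + 235**2 + 9*235)/(2 + 235) = sqrt(22501) + (7/4 + 55225 + 2115)/237 = sqrt(22501) + (1/237)*(229367/4) = sqrt(22501) + 229367/948 = 229367/948 + sqrt(22501)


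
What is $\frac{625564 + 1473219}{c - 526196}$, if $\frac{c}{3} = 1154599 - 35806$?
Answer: $\frac{2098783}{2830183} \approx 0.74157$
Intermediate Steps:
$c = 3356379$ ($c = 3 \left(1154599 - 35806\right) = 3 \cdot 1118793 = 3356379$)
$\frac{625564 + 1473219}{c - 526196} = \frac{625564 + 1473219}{3356379 - 526196} = \frac{2098783}{2830183}$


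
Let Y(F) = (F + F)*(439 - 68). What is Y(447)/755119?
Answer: 331674/755119 ≈ 0.43923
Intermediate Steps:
Y(F) = 742*F (Y(F) = (2*F)*371 = 742*F)
Y(447)/755119 = (742*447)/755119 = 331674*(1/755119) = 331674/755119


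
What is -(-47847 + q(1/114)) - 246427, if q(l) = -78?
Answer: -198502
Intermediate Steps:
-(-47847 + q(1/114)) - 246427 = -(-47847 - 78) - 246427 = -1*(-47925) - 246427 = 47925 - 246427 = -198502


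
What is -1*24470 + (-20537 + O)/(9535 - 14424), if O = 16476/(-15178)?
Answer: -907745272339/37102621 ≈ -24466.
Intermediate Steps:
O = -8238/7589 (O = 16476*(-1/15178) = -8238/7589 ≈ -1.0855)
-1*24470 + (-20537 + O)/(9535 - 14424) = -1*24470 + (-20537 - 8238/7589)/(9535 - 14424) = -24470 - 155863531/7589/(-4889) = -24470 - 155863531/7589*(-1/4889) = -24470 + 155863531/37102621 = -907745272339/37102621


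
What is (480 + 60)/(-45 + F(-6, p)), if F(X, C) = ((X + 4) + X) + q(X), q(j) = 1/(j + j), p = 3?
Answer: -6480/637 ≈ -10.173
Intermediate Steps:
q(j) = 1/(2*j)
F(X, C) = 4 + 1/(2*X) + 2*X (F(X, C) = ((X + 4) + X) + 1/(2*X) = ((4 + X) + X) + 1/(2*X) = (4 + 2*X) + 1/(2*X) = 4 + 1/(2*X) + 2*X)
(480 + 60)/(-45 + F(-6, p)) = (480 + 60)/(-45 + (4 + (½)/(-6) + 2*(-6))) = 540/(-45 + (4 + (½)*(-⅙) - 12)) = 540/(-45 + (4 - 1/12 - 12)) = 540/(-45 - 97/12) = 540/(-637/12) = 540*(-12/637) = -6480/637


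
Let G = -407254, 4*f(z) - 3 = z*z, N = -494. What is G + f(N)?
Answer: -1384977/4 ≈ -3.4624e+5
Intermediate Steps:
f(z) = 3/4 + z**2/4 (f(z) = 3/4 + (z*z)/4 = 3/4 + z**2/4)
G + f(N) = -407254 + (3/4 + (1/4)*(-494)**2) = -407254 + (3/4 + (1/4)*244036) = -407254 + (3/4 + 61009) = -407254 + 244039/4 = -1384977/4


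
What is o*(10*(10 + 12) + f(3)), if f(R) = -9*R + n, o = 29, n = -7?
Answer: 5394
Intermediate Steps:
f(R) = -7 - 9*R (f(R) = -9*R - 7 = -7 - 9*R)
o*(10*(10 + 12) + f(3)) = 29*(10*(10 + 12) + (-7 - 9*3)) = 29*(10*22 + (-7 - 27)) = 29*(220 - 34) = 29*186 = 5394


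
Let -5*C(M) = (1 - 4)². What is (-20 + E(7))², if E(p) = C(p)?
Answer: 11881/25 ≈ 475.24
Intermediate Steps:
C(M) = -9/5 (C(M) = -(1 - 4)²/5 = -⅕*(-3)² = -⅕*9 = -9/5)
E(p) = -9/5
(-20 + E(7))² = (-20 - 9/5)² = (-109/5)² = 11881/25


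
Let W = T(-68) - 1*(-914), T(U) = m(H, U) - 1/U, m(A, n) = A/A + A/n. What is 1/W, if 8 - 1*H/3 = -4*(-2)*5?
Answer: 68/62317 ≈ 0.0010912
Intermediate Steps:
H = -96 (H = 24 - 3*(-4*(-2))*5 = 24 - 24*5 = 24 - 3*40 = 24 - 120 = -96)
m(A, n) = 1 + A/n
T(U) = -1/U + (-96 + U)/U (T(U) = (-96 + U)/U - 1/U = -1/U + (-96 + U)/U)
W = 62317/68 (W = (-97 - 68)/(-68) - 1*(-914) = -1/68*(-165) + 914 = 165/68 + 914 = 62317/68 ≈ 916.43)
1/W = 1/(62317/68) = 68/62317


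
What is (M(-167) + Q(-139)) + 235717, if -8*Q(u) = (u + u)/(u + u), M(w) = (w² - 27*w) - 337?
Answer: 2142223/8 ≈ 2.6778e+5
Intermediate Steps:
M(w) = -337 + w² - 27*w
Q(u) = -⅛ (Q(u) = -(u + u)/(8*(u + u)) = -2*u/(8*(2*u)) = -2*u*1/(2*u)/8 = -⅛*1 = -⅛)
(M(-167) + Q(-139)) + 235717 = ((-337 + (-167)² - 27*(-167)) - ⅛) + 235717 = ((-337 + 27889 + 4509) - ⅛) + 235717 = (32061 - ⅛) + 235717 = 256487/8 + 235717 = 2142223/8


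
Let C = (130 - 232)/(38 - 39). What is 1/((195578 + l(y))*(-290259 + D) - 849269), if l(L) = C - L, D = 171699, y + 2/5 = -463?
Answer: -1/23255610773 ≈ -4.3000e-11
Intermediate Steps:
y = -2317/5 (y = -⅖ - 463 = -2317/5 ≈ -463.40)
C = 102 (C = -102/(-1) = -102*(-1) = 102)
l(L) = 102 - L
1/((195578 + l(y))*(-290259 + D) - 849269) = 1/((195578 + (102 - 1*(-2317/5)))*(-290259 + 171699) - 849269) = 1/((195578 + (102 + 2317/5))*(-118560) - 849269) = 1/((195578 + 2827/5)*(-118560) - 849269) = 1/((980717/5)*(-118560) - 849269) = 1/(-23254761504 - 849269) = 1/(-23255610773) = -1/23255610773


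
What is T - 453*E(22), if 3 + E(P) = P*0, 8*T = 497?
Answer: 11369/8 ≈ 1421.1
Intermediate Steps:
T = 497/8 (T = (⅛)*497 = 497/8 ≈ 62.125)
E(P) = -3 (E(P) = -3 + P*0 = -3 + 0 = -3)
T - 453*E(22) = 497/8 - 453*(-3) = 497/8 + 1359 = 11369/8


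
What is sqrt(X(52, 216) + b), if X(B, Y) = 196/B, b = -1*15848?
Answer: 5*I*sqrt(107107)/13 ≈ 125.87*I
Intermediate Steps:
b = -15848
sqrt(X(52, 216) + b) = sqrt(196/52 - 15848) = sqrt(196*(1/52) - 15848) = sqrt(49/13 - 15848) = sqrt(-205975/13) = 5*I*sqrt(107107)/13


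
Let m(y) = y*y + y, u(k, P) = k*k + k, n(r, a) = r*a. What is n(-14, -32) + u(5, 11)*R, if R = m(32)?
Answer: 32128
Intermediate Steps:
n(r, a) = a*r
u(k, P) = k + k² (u(k, P) = k² + k = k + k²)
m(y) = y + y² (m(y) = y² + y = y + y²)
R = 1056 (R = 32*(1 + 32) = 32*33 = 1056)
n(-14, -32) + u(5, 11)*R = -32*(-14) + (5*(1 + 5))*1056 = 448 + (5*6)*1056 = 448 + 30*1056 = 448 + 31680 = 32128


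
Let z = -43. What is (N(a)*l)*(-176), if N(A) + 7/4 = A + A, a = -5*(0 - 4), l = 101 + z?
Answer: -390456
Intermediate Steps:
l = 58 (l = 101 - 43 = 58)
a = 20 (a = -5*(-4) = 20)
N(A) = -7/4 + 2*A (N(A) = -7/4 + (A + A) = -7/4 + 2*A)
(N(a)*l)*(-176) = ((-7/4 + 2*20)*58)*(-176) = ((-7/4 + 40)*58)*(-176) = ((153/4)*58)*(-176) = (4437/2)*(-176) = -390456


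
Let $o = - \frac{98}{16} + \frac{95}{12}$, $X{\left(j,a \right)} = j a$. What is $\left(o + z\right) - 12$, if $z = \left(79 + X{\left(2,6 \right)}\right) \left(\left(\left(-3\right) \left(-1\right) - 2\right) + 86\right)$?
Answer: $\frac{189763}{24} \approx 7906.8$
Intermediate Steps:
$X{\left(j,a \right)} = a j$
$o = \frac{43}{24}$ ($o = \left(-98\right) \frac{1}{16} + 95 \cdot \frac{1}{12} = - \frac{49}{8} + \frac{95}{12} = \frac{43}{24} \approx 1.7917$)
$z = 7917$ ($z = \left(79 + 6 \cdot 2\right) \left(\left(\left(-3\right) \left(-1\right) - 2\right) + 86\right) = \left(79 + 12\right) \left(\left(3 - 2\right) + 86\right) = 91 \left(1 + 86\right) = 91 \cdot 87 = 7917$)
$\left(o + z\right) - 12 = \left(\frac{43}{24} + 7917\right) - 12 = \frac{190051}{24} - 12 = \frac{189763}{24}$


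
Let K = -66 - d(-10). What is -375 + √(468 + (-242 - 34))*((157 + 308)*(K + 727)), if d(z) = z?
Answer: -375 + 2496120*√3 ≈ 4.3230e+6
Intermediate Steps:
K = -56 (K = -66 - 1*(-10) = -66 + 10 = -56)
-375 + √(468 + (-242 - 34))*((157 + 308)*(K + 727)) = -375 + √(468 + (-242 - 34))*((157 + 308)*(-56 + 727)) = -375 + √(468 - 276)*(465*671) = -375 + √192*312015 = -375 + (8*√3)*312015 = -375 + 2496120*√3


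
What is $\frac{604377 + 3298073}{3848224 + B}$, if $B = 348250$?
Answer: $\frac{1951225}{2098237} \approx 0.92994$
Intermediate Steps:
$\frac{604377 + 3298073}{3848224 + B} = \frac{604377 + 3298073}{3848224 + 348250} = \frac{3902450}{4196474} = 3902450 \cdot \frac{1}{4196474} = \frac{1951225}{2098237}$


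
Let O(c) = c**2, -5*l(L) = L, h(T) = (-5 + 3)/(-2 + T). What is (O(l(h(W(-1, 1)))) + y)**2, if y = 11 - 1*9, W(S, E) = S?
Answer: 206116/50625 ≈ 4.0714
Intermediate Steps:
h(T) = -2/(-2 + T)
l(L) = -L/5
y = 2 (y = 11 - 9 = 2)
(O(l(h(W(-1, 1)))) + y)**2 = ((-(-2)/(5*(-2 - 1)))**2 + 2)**2 = ((-(-2)/(5*(-3)))**2 + 2)**2 = ((-(-2)*(-1)/(5*3))**2 + 2)**2 = ((-1/5*2/3)**2 + 2)**2 = ((-2/15)**2 + 2)**2 = (4/225 + 2)**2 = (454/225)**2 = 206116/50625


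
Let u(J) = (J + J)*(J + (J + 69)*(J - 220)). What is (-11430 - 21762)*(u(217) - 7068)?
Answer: 9468416304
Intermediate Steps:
u(J) = 2*J*(J + (-220 + J)*(69 + J)) (u(J) = (2*J)*(J + (69 + J)*(-220 + J)) = (2*J)*(J + (-220 + J)*(69 + J)) = 2*J*(J + (-220 + J)*(69 + J)))
(-11430 - 21762)*(u(217) - 7068) = (-11430 - 21762)*(2*217*(-15180 + 217² - 150*217) - 7068) = -33192*(2*217*(-15180 + 47089 - 32550) - 7068) = -33192*(2*217*(-641) - 7068) = -33192*(-278194 - 7068) = -33192*(-285262) = 9468416304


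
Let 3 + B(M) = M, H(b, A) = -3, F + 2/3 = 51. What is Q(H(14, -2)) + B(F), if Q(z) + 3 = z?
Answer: 124/3 ≈ 41.333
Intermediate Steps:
F = 151/3 (F = -⅔ + 51 = 151/3 ≈ 50.333)
B(M) = -3 + M
Q(z) = -3 + z
Q(H(14, -2)) + B(F) = (-3 - 3) + (-3 + 151/3) = -6 + 142/3 = 124/3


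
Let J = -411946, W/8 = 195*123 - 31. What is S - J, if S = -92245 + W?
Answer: 511333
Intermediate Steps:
W = 191632 (W = 8*(195*123 - 31) = 8*(23985 - 31) = 8*23954 = 191632)
S = 99387 (S = -92245 + 191632 = 99387)
S - J = 99387 - 1*(-411946) = 99387 + 411946 = 511333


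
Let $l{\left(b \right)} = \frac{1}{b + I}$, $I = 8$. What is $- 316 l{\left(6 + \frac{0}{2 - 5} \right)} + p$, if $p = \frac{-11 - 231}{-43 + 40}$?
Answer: $\frac{1220}{21} \approx 58.095$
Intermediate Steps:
$l{\left(b \right)} = \frac{1}{8 + b}$ ($l{\left(b \right)} = \frac{1}{b + 8} = \frac{1}{8 + b}$)
$p = \frac{242}{3}$ ($p = - \frac{242}{-3} = \left(-242\right) \left(- \frac{1}{3}\right) = \frac{242}{3} \approx 80.667$)
$- 316 l{\left(6 + \frac{0}{2 - 5} \right)} + p = - \frac{316}{8 + \left(6 + \frac{0}{2 - 5}\right)} + \frac{242}{3} = - \frac{316}{8 + \left(6 + \frac{0}{-3}\right)} + \frac{242}{3} = - \frac{316}{8 + \left(6 + 0 \left(- \frac{1}{3}\right)\right)} + \frac{242}{3} = - \frac{316}{8 + \left(6 + 0\right)} + \frac{242}{3} = - \frac{316}{8 + 6} + \frac{242}{3} = - \frac{316}{14} + \frac{242}{3} = \left(-316\right) \frac{1}{14} + \frac{242}{3} = - \frac{158}{7} + \frac{242}{3} = \frac{1220}{21}$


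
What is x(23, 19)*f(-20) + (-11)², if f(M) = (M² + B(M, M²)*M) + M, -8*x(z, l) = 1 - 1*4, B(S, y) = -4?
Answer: 587/2 ≈ 293.50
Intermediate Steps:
x(z, l) = 3/8 (x(z, l) = -(1 - 1*4)/8 = -(1 - 4)/8 = -⅛*(-3) = 3/8)
f(M) = M² - 3*M (f(M) = (M² - 4*M) + M = M² - 3*M)
x(23, 19)*f(-20) + (-11)² = 3*(-20*(-3 - 20))/8 + (-11)² = 3*(-20*(-23))/8 + 121 = (3/8)*460 + 121 = 345/2 + 121 = 587/2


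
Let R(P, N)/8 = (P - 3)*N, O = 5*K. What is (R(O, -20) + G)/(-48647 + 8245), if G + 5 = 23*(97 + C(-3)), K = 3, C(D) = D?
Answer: -237/40402 ≈ -0.0058660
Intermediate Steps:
O = 15 (O = 5*3 = 15)
G = 2157 (G = -5 + 23*(97 - 3) = -5 + 23*94 = -5 + 2162 = 2157)
R(P, N) = 8*N*(-3 + P) (R(P, N) = 8*((P - 3)*N) = 8*((-3 + P)*N) = 8*(N*(-3 + P)) = 8*N*(-3 + P))
(R(O, -20) + G)/(-48647 + 8245) = (8*(-20)*(-3 + 15) + 2157)/(-48647 + 8245) = (8*(-20)*12 + 2157)/(-40402) = (-1920 + 2157)*(-1/40402) = 237*(-1/40402) = -237/40402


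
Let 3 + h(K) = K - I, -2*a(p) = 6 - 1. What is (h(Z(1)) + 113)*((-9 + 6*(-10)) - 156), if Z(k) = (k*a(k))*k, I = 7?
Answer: -45225/2 ≈ -22613.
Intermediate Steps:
a(p) = -5/2 (a(p) = -(6 - 1)/2 = -1/2*5 = -5/2)
Z(k) = -5*k**2/2 (Z(k) = (k*(-5/2))*k = (-5*k/2)*k = -5*k**2/2)
h(K) = -10 + K (h(K) = -3 + (K - 1*7) = -3 + (K - 7) = -3 + (-7 + K) = -10 + K)
(h(Z(1)) + 113)*((-9 + 6*(-10)) - 156) = ((-10 - 5/2*1**2) + 113)*((-9 + 6*(-10)) - 156) = ((-10 - 5/2*1) + 113)*((-9 - 60) - 156) = ((-10 - 5/2) + 113)*(-69 - 156) = (-25/2 + 113)*(-225) = (201/2)*(-225) = -45225/2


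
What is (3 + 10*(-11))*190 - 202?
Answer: -20532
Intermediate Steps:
(3 + 10*(-11))*190 - 202 = (3 - 110)*190 - 202 = -107*190 - 202 = -20330 - 202 = -20532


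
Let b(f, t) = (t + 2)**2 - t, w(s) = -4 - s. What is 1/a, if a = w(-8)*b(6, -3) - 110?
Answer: -1/94 ≈ -0.010638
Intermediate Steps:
b(f, t) = (2 + t)**2 - t
a = -94 (a = (-4 - 1*(-8))*((2 - 3)**2 - 1*(-3)) - 110 = (-4 + 8)*((-1)**2 + 3) - 110 = 4*(1 + 3) - 110 = 4*4 - 110 = 16 - 110 = -94)
1/a = 1/(-94) = -1/94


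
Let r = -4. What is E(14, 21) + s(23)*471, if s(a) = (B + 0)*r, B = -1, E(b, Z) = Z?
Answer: 1905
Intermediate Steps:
s(a) = 4 (s(a) = (-1 + 0)*(-4) = -1*(-4) = 4)
E(14, 21) + s(23)*471 = 21 + 4*471 = 21 + 1884 = 1905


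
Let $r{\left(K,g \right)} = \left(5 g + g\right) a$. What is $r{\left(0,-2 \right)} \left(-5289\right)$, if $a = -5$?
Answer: $-317340$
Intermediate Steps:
$r{\left(K,g \right)} = - 30 g$ ($r{\left(K,g \right)} = \left(5 g + g\right) \left(-5\right) = 6 g \left(-5\right) = - 30 g$)
$r{\left(0,-2 \right)} \left(-5289\right) = \left(-30\right) \left(-2\right) \left(-5289\right) = 60 \left(-5289\right) = -317340$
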